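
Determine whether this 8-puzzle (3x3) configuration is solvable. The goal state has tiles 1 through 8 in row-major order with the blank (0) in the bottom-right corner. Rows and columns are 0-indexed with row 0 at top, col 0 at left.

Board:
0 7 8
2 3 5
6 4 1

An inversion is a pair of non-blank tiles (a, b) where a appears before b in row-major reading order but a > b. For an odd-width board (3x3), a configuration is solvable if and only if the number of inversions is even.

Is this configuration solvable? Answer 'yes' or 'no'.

Inversions (pairs i<j in row-major order where tile[i] > tile[j] > 0): 19
19 is odd, so the puzzle is not solvable.

Answer: no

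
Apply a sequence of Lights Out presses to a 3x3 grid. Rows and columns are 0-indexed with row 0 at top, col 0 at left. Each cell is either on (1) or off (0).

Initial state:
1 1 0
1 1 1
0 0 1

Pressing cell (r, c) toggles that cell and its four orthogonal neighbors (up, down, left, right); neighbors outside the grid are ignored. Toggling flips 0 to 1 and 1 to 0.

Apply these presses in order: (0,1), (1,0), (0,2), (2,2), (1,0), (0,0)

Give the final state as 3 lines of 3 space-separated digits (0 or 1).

After press 1 at (0,1):
0 0 1
1 0 1
0 0 1

After press 2 at (1,0):
1 0 1
0 1 1
1 0 1

After press 3 at (0,2):
1 1 0
0 1 0
1 0 1

After press 4 at (2,2):
1 1 0
0 1 1
1 1 0

After press 5 at (1,0):
0 1 0
1 0 1
0 1 0

After press 6 at (0,0):
1 0 0
0 0 1
0 1 0

Answer: 1 0 0
0 0 1
0 1 0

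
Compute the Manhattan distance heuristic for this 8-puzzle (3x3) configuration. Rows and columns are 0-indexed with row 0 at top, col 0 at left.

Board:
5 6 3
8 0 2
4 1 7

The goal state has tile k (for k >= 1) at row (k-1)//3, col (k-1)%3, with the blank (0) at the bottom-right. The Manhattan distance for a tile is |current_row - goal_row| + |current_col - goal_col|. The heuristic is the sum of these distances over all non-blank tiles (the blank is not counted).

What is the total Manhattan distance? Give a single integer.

Tile 5: at (0,0), goal (1,1), distance |0-1|+|0-1| = 2
Tile 6: at (0,1), goal (1,2), distance |0-1|+|1-2| = 2
Tile 3: at (0,2), goal (0,2), distance |0-0|+|2-2| = 0
Tile 8: at (1,0), goal (2,1), distance |1-2|+|0-1| = 2
Tile 2: at (1,2), goal (0,1), distance |1-0|+|2-1| = 2
Tile 4: at (2,0), goal (1,0), distance |2-1|+|0-0| = 1
Tile 1: at (2,1), goal (0,0), distance |2-0|+|1-0| = 3
Tile 7: at (2,2), goal (2,0), distance |2-2|+|2-0| = 2
Sum: 2 + 2 + 0 + 2 + 2 + 1 + 3 + 2 = 14

Answer: 14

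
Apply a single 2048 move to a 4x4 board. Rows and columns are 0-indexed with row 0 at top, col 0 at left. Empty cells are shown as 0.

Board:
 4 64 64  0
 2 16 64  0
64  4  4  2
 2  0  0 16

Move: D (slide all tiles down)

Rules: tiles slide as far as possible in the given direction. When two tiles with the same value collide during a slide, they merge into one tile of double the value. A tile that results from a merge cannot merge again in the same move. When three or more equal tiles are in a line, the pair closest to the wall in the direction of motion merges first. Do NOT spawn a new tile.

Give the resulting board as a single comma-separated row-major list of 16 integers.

Slide down:
col 0: [4, 2, 64, 2] -> [4, 2, 64, 2]
col 1: [64, 16, 4, 0] -> [0, 64, 16, 4]
col 2: [64, 64, 4, 0] -> [0, 0, 128, 4]
col 3: [0, 0, 2, 16] -> [0, 0, 2, 16]

Answer: 4, 0, 0, 0, 2, 64, 0, 0, 64, 16, 128, 2, 2, 4, 4, 16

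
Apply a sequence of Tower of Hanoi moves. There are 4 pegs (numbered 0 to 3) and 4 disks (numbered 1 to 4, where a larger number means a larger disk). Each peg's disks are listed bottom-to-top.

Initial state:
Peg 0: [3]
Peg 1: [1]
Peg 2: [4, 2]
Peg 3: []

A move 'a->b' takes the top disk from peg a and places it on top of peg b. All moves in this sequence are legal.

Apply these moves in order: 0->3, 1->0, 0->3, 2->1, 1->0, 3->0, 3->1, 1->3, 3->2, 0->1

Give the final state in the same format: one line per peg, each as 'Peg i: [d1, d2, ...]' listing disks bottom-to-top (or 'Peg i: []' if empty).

Answer: Peg 0: [2]
Peg 1: [1]
Peg 2: [4, 3]
Peg 3: []

Derivation:
After move 1 (0->3):
Peg 0: []
Peg 1: [1]
Peg 2: [4, 2]
Peg 3: [3]

After move 2 (1->0):
Peg 0: [1]
Peg 1: []
Peg 2: [4, 2]
Peg 3: [3]

After move 3 (0->3):
Peg 0: []
Peg 1: []
Peg 2: [4, 2]
Peg 3: [3, 1]

After move 4 (2->1):
Peg 0: []
Peg 1: [2]
Peg 2: [4]
Peg 3: [3, 1]

After move 5 (1->0):
Peg 0: [2]
Peg 1: []
Peg 2: [4]
Peg 3: [3, 1]

After move 6 (3->0):
Peg 0: [2, 1]
Peg 1: []
Peg 2: [4]
Peg 3: [3]

After move 7 (3->1):
Peg 0: [2, 1]
Peg 1: [3]
Peg 2: [4]
Peg 3: []

After move 8 (1->3):
Peg 0: [2, 1]
Peg 1: []
Peg 2: [4]
Peg 3: [3]

After move 9 (3->2):
Peg 0: [2, 1]
Peg 1: []
Peg 2: [4, 3]
Peg 3: []

After move 10 (0->1):
Peg 0: [2]
Peg 1: [1]
Peg 2: [4, 3]
Peg 3: []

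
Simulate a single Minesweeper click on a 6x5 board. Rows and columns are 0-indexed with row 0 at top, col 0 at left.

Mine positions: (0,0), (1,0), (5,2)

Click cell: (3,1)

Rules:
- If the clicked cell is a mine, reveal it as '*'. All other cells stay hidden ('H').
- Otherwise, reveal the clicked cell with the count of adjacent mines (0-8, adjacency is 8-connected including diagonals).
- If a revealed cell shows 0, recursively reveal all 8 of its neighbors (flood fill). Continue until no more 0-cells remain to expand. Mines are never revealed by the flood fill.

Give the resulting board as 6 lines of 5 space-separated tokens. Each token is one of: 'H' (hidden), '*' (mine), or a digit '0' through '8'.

H 2 0 0 0
H 2 0 0 0
1 1 0 0 0
0 0 0 0 0
0 1 1 1 0
0 1 H 1 0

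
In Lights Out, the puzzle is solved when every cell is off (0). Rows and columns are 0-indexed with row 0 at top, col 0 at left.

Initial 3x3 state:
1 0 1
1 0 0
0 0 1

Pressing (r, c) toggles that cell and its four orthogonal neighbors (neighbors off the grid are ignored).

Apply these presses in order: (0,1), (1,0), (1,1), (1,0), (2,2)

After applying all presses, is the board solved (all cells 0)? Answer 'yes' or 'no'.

After press 1 at (0,1):
0 1 0
1 1 0
0 0 1

After press 2 at (1,0):
1 1 0
0 0 0
1 0 1

After press 3 at (1,1):
1 0 0
1 1 1
1 1 1

After press 4 at (1,0):
0 0 0
0 0 1
0 1 1

After press 5 at (2,2):
0 0 0
0 0 0
0 0 0

Lights still on: 0

Answer: yes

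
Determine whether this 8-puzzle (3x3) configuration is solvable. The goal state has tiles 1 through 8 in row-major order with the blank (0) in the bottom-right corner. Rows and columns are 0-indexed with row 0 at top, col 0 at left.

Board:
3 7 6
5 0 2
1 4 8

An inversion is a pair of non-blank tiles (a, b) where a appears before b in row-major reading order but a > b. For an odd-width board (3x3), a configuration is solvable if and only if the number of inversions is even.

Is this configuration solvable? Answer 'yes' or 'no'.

Answer: no

Derivation:
Inversions (pairs i<j in row-major order where tile[i] > tile[j] > 0): 15
15 is odd, so the puzzle is not solvable.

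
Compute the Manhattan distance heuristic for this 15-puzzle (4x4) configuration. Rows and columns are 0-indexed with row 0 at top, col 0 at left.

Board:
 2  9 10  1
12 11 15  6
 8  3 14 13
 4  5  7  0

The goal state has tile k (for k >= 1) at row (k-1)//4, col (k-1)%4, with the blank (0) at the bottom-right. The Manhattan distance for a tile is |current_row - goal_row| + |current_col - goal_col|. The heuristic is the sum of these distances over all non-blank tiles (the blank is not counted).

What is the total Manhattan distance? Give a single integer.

Answer: 44

Derivation:
Tile 2: (0,0)->(0,1) = 1
Tile 9: (0,1)->(2,0) = 3
Tile 10: (0,2)->(2,1) = 3
Tile 1: (0,3)->(0,0) = 3
Tile 12: (1,0)->(2,3) = 4
Tile 11: (1,1)->(2,2) = 2
Tile 15: (1,2)->(3,2) = 2
Tile 6: (1,3)->(1,1) = 2
Tile 8: (2,0)->(1,3) = 4
Tile 3: (2,1)->(0,2) = 3
Tile 14: (2,2)->(3,1) = 2
Tile 13: (2,3)->(3,0) = 4
Tile 4: (3,0)->(0,3) = 6
Tile 5: (3,1)->(1,0) = 3
Tile 7: (3,2)->(1,2) = 2
Sum: 1 + 3 + 3 + 3 + 4 + 2 + 2 + 2 + 4 + 3 + 2 + 4 + 6 + 3 + 2 = 44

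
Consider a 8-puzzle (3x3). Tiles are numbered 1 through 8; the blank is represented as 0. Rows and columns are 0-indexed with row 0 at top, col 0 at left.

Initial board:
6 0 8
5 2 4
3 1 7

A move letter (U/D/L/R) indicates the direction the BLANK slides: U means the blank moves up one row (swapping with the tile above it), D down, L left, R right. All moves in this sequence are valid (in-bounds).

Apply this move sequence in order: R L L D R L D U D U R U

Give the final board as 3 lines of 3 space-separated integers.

Answer: 5 0 8
2 6 4
3 1 7

Derivation:
After move 1 (R):
6 8 0
5 2 4
3 1 7

After move 2 (L):
6 0 8
5 2 4
3 1 7

After move 3 (L):
0 6 8
5 2 4
3 1 7

After move 4 (D):
5 6 8
0 2 4
3 1 7

After move 5 (R):
5 6 8
2 0 4
3 1 7

After move 6 (L):
5 6 8
0 2 4
3 1 7

After move 7 (D):
5 6 8
3 2 4
0 1 7

After move 8 (U):
5 6 8
0 2 4
3 1 7

After move 9 (D):
5 6 8
3 2 4
0 1 7

After move 10 (U):
5 6 8
0 2 4
3 1 7

After move 11 (R):
5 6 8
2 0 4
3 1 7

After move 12 (U):
5 0 8
2 6 4
3 1 7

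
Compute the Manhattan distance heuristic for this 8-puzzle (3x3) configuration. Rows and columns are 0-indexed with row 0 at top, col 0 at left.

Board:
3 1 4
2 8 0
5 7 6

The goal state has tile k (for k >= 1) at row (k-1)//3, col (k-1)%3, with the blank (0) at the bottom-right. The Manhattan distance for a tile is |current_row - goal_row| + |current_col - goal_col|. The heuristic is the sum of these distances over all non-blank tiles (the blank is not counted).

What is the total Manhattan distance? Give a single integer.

Tile 3: (0,0)->(0,2) = 2
Tile 1: (0,1)->(0,0) = 1
Tile 4: (0,2)->(1,0) = 3
Tile 2: (1,0)->(0,1) = 2
Tile 8: (1,1)->(2,1) = 1
Tile 5: (2,0)->(1,1) = 2
Tile 7: (2,1)->(2,0) = 1
Tile 6: (2,2)->(1,2) = 1
Sum: 2 + 1 + 3 + 2 + 1 + 2 + 1 + 1 = 13

Answer: 13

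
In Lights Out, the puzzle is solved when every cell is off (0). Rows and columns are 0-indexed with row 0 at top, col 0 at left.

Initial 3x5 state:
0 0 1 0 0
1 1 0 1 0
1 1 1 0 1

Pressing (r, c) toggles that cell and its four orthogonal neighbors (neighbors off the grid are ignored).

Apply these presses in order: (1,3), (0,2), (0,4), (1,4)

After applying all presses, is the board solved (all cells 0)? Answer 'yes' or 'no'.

Answer: no

Derivation:
After press 1 at (1,3):
0 0 1 1 0
1 1 1 0 1
1 1 1 1 1

After press 2 at (0,2):
0 1 0 0 0
1 1 0 0 1
1 1 1 1 1

After press 3 at (0,4):
0 1 0 1 1
1 1 0 0 0
1 1 1 1 1

After press 4 at (1,4):
0 1 0 1 0
1 1 0 1 1
1 1 1 1 0

Lights still on: 10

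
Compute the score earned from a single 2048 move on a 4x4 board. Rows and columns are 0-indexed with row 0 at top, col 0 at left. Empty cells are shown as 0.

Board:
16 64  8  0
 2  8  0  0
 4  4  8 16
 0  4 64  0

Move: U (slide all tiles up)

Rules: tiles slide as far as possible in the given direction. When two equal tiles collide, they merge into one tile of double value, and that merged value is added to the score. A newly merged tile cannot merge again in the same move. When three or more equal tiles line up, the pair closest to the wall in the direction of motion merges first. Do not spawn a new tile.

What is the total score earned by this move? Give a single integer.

Answer: 24

Derivation:
Slide up:
col 0: [16, 2, 4, 0] -> [16, 2, 4, 0]  score +0 (running 0)
col 1: [64, 8, 4, 4] -> [64, 8, 8, 0]  score +8 (running 8)
col 2: [8, 0, 8, 64] -> [16, 64, 0, 0]  score +16 (running 24)
col 3: [0, 0, 16, 0] -> [16, 0, 0, 0]  score +0 (running 24)
Board after move:
16 64 16 16
 2  8 64  0
 4  8  0  0
 0  0  0  0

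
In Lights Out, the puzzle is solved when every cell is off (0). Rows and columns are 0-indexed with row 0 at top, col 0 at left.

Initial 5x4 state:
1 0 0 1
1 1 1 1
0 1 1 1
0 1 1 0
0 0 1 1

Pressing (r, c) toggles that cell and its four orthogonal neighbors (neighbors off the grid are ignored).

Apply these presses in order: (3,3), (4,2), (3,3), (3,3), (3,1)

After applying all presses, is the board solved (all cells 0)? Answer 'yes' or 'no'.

Answer: no

Derivation:
After press 1 at (3,3):
1 0 0 1
1 1 1 1
0 1 1 0
0 1 0 1
0 0 1 0

After press 2 at (4,2):
1 0 0 1
1 1 1 1
0 1 1 0
0 1 1 1
0 1 0 1

After press 3 at (3,3):
1 0 0 1
1 1 1 1
0 1 1 1
0 1 0 0
0 1 0 0

After press 4 at (3,3):
1 0 0 1
1 1 1 1
0 1 1 0
0 1 1 1
0 1 0 1

After press 5 at (3,1):
1 0 0 1
1 1 1 1
0 0 1 0
1 0 0 1
0 0 0 1

Lights still on: 10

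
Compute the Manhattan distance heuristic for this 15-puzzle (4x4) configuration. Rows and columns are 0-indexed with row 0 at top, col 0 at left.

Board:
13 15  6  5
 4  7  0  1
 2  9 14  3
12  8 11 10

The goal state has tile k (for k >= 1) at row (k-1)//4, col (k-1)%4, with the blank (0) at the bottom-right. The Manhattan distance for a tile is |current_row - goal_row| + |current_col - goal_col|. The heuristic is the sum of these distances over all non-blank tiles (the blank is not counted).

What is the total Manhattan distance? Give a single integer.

Answer: 43

Derivation:
Tile 13: (0,0)->(3,0) = 3
Tile 15: (0,1)->(3,2) = 4
Tile 6: (0,2)->(1,1) = 2
Tile 5: (0,3)->(1,0) = 4
Tile 4: (1,0)->(0,3) = 4
Tile 7: (1,1)->(1,2) = 1
Tile 1: (1,3)->(0,0) = 4
Tile 2: (2,0)->(0,1) = 3
Tile 9: (2,1)->(2,0) = 1
Tile 14: (2,2)->(3,1) = 2
Tile 3: (2,3)->(0,2) = 3
Tile 12: (3,0)->(2,3) = 4
Tile 8: (3,1)->(1,3) = 4
Tile 11: (3,2)->(2,2) = 1
Tile 10: (3,3)->(2,1) = 3
Sum: 3 + 4 + 2 + 4 + 4 + 1 + 4 + 3 + 1 + 2 + 3 + 4 + 4 + 1 + 3 = 43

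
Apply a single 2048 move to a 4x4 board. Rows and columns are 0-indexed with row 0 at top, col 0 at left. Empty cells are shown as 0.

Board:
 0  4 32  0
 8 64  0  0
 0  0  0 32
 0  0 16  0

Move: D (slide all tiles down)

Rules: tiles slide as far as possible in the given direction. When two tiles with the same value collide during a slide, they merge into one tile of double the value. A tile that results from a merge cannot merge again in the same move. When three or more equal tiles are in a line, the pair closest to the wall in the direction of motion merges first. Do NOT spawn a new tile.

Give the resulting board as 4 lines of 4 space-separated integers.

Slide down:
col 0: [0, 8, 0, 0] -> [0, 0, 0, 8]
col 1: [4, 64, 0, 0] -> [0, 0, 4, 64]
col 2: [32, 0, 0, 16] -> [0, 0, 32, 16]
col 3: [0, 0, 32, 0] -> [0, 0, 0, 32]

Answer:  0  0  0  0
 0  0  0  0
 0  4 32  0
 8 64 16 32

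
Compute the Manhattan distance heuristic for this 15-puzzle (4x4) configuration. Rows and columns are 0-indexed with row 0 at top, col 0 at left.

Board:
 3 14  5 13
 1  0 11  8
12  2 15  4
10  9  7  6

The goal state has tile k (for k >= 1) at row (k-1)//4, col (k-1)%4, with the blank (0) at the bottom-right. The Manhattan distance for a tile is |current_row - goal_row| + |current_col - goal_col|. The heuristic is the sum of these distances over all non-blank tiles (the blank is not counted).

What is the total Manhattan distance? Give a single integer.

Tile 3: at (0,0), goal (0,2), distance |0-0|+|0-2| = 2
Tile 14: at (0,1), goal (3,1), distance |0-3|+|1-1| = 3
Tile 5: at (0,2), goal (1,0), distance |0-1|+|2-0| = 3
Tile 13: at (0,3), goal (3,0), distance |0-3|+|3-0| = 6
Tile 1: at (1,0), goal (0,0), distance |1-0|+|0-0| = 1
Tile 11: at (1,2), goal (2,2), distance |1-2|+|2-2| = 1
Tile 8: at (1,3), goal (1,3), distance |1-1|+|3-3| = 0
Tile 12: at (2,0), goal (2,3), distance |2-2|+|0-3| = 3
Tile 2: at (2,1), goal (0,1), distance |2-0|+|1-1| = 2
Tile 15: at (2,2), goal (3,2), distance |2-3|+|2-2| = 1
Tile 4: at (2,3), goal (0,3), distance |2-0|+|3-3| = 2
Tile 10: at (3,0), goal (2,1), distance |3-2|+|0-1| = 2
Tile 9: at (3,1), goal (2,0), distance |3-2|+|1-0| = 2
Tile 7: at (3,2), goal (1,2), distance |3-1|+|2-2| = 2
Tile 6: at (3,3), goal (1,1), distance |3-1|+|3-1| = 4
Sum: 2 + 3 + 3 + 6 + 1 + 1 + 0 + 3 + 2 + 1 + 2 + 2 + 2 + 2 + 4 = 34

Answer: 34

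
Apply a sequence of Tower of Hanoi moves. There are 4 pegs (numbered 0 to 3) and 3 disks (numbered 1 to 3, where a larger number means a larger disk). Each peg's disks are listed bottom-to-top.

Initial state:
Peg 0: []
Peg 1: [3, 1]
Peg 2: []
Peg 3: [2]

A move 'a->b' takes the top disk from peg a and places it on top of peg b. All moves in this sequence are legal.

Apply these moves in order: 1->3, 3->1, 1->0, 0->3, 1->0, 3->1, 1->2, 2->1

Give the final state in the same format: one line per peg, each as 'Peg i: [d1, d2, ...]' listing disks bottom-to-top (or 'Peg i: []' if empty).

After move 1 (1->3):
Peg 0: []
Peg 1: [3]
Peg 2: []
Peg 3: [2, 1]

After move 2 (3->1):
Peg 0: []
Peg 1: [3, 1]
Peg 2: []
Peg 3: [2]

After move 3 (1->0):
Peg 0: [1]
Peg 1: [3]
Peg 2: []
Peg 3: [2]

After move 4 (0->3):
Peg 0: []
Peg 1: [3]
Peg 2: []
Peg 3: [2, 1]

After move 5 (1->0):
Peg 0: [3]
Peg 1: []
Peg 2: []
Peg 3: [2, 1]

After move 6 (3->1):
Peg 0: [3]
Peg 1: [1]
Peg 2: []
Peg 3: [2]

After move 7 (1->2):
Peg 0: [3]
Peg 1: []
Peg 2: [1]
Peg 3: [2]

After move 8 (2->1):
Peg 0: [3]
Peg 1: [1]
Peg 2: []
Peg 3: [2]

Answer: Peg 0: [3]
Peg 1: [1]
Peg 2: []
Peg 3: [2]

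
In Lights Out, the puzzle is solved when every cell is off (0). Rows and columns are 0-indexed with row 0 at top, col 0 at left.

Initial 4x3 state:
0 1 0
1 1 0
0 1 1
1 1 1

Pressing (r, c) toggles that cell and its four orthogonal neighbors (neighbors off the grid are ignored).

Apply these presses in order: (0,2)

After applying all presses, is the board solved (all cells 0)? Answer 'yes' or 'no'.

After press 1 at (0,2):
0 0 1
1 1 1
0 1 1
1 1 1

Lights still on: 9

Answer: no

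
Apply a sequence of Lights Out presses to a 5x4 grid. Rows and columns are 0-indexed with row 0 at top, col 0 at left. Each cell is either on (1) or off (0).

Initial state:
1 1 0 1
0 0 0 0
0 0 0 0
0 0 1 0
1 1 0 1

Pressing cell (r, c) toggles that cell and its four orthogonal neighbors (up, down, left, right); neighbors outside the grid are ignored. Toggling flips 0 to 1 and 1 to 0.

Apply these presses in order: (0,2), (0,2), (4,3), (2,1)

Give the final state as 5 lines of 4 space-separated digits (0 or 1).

After press 1 at (0,2):
1 0 1 0
0 0 1 0
0 0 0 0
0 0 1 0
1 1 0 1

After press 2 at (0,2):
1 1 0 1
0 0 0 0
0 0 0 0
0 0 1 0
1 1 0 1

After press 3 at (4,3):
1 1 0 1
0 0 0 0
0 0 0 0
0 0 1 1
1 1 1 0

After press 4 at (2,1):
1 1 0 1
0 1 0 0
1 1 1 0
0 1 1 1
1 1 1 0

Answer: 1 1 0 1
0 1 0 0
1 1 1 0
0 1 1 1
1 1 1 0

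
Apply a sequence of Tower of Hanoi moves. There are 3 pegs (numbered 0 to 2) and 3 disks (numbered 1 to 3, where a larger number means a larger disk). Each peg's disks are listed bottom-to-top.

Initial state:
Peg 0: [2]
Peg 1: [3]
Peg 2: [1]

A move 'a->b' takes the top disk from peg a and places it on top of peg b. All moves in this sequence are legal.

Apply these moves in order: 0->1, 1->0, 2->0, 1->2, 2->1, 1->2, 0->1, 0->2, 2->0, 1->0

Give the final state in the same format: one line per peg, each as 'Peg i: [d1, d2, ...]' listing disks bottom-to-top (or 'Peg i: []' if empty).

After move 1 (0->1):
Peg 0: []
Peg 1: [3, 2]
Peg 2: [1]

After move 2 (1->0):
Peg 0: [2]
Peg 1: [3]
Peg 2: [1]

After move 3 (2->0):
Peg 0: [2, 1]
Peg 1: [3]
Peg 2: []

After move 4 (1->2):
Peg 0: [2, 1]
Peg 1: []
Peg 2: [3]

After move 5 (2->1):
Peg 0: [2, 1]
Peg 1: [3]
Peg 2: []

After move 6 (1->2):
Peg 0: [2, 1]
Peg 1: []
Peg 2: [3]

After move 7 (0->1):
Peg 0: [2]
Peg 1: [1]
Peg 2: [3]

After move 8 (0->2):
Peg 0: []
Peg 1: [1]
Peg 2: [3, 2]

After move 9 (2->0):
Peg 0: [2]
Peg 1: [1]
Peg 2: [3]

After move 10 (1->0):
Peg 0: [2, 1]
Peg 1: []
Peg 2: [3]

Answer: Peg 0: [2, 1]
Peg 1: []
Peg 2: [3]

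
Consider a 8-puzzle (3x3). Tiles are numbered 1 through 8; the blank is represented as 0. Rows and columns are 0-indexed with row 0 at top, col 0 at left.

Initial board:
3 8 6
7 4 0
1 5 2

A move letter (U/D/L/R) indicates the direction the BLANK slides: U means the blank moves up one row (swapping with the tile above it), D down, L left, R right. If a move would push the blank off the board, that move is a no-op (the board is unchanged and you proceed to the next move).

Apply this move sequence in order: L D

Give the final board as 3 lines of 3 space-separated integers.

After move 1 (L):
3 8 6
7 0 4
1 5 2

After move 2 (D):
3 8 6
7 5 4
1 0 2

Answer: 3 8 6
7 5 4
1 0 2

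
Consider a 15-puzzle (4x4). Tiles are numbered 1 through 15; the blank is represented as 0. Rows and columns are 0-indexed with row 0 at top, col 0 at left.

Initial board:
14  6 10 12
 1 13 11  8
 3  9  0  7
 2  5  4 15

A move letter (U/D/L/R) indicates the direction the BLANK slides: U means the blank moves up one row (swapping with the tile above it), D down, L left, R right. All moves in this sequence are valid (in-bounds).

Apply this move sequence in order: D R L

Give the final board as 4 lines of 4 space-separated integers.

Answer: 14  6 10 12
 1 13 11  8
 3  9  4  7
 2  5  0 15

Derivation:
After move 1 (D):
14  6 10 12
 1 13 11  8
 3  9  4  7
 2  5  0 15

After move 2 (R):
14  6 10 12
 1 13 11  8
 3  9  4  7
 2  5 15  0

After move 3 (L):
14  6 10 12
 1 13 11  8
 3  9  4  7
 2  5  0 15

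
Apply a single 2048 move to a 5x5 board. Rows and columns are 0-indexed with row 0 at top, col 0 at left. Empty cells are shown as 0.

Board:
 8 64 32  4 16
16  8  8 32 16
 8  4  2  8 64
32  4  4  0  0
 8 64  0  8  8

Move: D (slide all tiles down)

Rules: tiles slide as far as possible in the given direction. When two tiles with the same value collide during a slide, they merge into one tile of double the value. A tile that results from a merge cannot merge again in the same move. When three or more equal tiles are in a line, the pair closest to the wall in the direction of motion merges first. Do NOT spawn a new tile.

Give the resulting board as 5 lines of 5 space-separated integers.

Slide down:
col 0: [8, 16, 8, 32, 8] -> [8, 16, 8, 32, 8]
col 1: [64, 8, 4, 4, 64] -> [0, 64, 8, 8, 64]
col 2: [32, 8, 2, 4, 0] -> [0, 32, 8, 2, 4]
col 3: [4, 32, 8, 0, 8] -> [0, 0, 4, 32, 16]
col 4: [16, 16, 64, 0, 8] -> [0, 0, 32, 64, 8]

Answer:  8  0  0  0  0
16 64 32  0  0
 8  8  8  4 32
32  8  2 32 64
 8 64  4 16  8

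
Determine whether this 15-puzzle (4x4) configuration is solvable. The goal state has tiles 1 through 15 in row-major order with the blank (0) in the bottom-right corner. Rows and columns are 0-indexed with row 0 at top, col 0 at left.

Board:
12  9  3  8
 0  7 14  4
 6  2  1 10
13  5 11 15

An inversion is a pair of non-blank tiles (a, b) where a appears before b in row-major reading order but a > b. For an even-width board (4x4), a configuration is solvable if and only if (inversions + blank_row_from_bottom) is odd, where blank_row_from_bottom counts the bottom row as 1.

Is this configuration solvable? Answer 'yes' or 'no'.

Answer: no

Derivation:
Inversions: 49
Blank is in row 1 (0-indexed from top), which is row 3 counting from the bottom (bottom = 1).
49 + 3 = 52, which is even, so the puzzle is not solvable.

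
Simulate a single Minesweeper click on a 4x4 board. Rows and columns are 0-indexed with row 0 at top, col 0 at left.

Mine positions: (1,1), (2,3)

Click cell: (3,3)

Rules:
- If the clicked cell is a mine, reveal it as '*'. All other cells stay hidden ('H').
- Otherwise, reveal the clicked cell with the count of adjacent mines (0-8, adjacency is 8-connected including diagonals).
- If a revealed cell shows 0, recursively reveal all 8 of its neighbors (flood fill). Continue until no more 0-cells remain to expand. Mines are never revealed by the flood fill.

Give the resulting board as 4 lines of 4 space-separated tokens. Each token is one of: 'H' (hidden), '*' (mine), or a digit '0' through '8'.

H H H H
H H H H
H H H H
H H H 1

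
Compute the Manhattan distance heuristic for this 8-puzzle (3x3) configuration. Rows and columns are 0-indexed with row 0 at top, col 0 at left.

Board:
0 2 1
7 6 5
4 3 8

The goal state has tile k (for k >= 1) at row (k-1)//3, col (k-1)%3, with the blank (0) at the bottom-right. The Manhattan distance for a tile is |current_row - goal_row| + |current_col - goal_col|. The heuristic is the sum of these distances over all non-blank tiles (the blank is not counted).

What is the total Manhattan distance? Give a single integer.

Answer: 10

Derivation:
Tile 2: at (0,1), goal (0,1), distance |0-0|+|1-1| = 0
Tile 1: at (0,2), goal (0,0), distance |0-0|+|2-0| = 2
Tile 7: at (1,0), goal (2,0), distance |1-2|+|0-0| = 1
Tile 6: at (1,1), goal (1,2), distance |1-1|+|1-2| = 1
Tile 5: at (1,2), goal (1,1), distance |1-1|+|2-1| = 1
Tile 4: at (2,0), goal (1,0), distance |2-1|+|0-0| = 1
Tile 3: at (2,1), goal (0,2), distance |2-0|+|1-2| = 3
Tile 8: at (2,2), goal (2,1), distance |2-2|+|2-1| = 1
Sum: 0 + 2 + 1 + 1 + 1 + 1 + 3 + 1 = 10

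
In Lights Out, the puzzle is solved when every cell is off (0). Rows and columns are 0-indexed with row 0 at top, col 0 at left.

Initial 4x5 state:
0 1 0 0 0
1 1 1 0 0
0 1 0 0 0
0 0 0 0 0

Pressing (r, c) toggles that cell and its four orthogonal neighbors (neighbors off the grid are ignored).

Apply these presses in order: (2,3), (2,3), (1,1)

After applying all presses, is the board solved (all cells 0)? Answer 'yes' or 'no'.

After press 1 at (2,3):
0 1 0 0 0
1 1 1 1 0
0 1 1 1 1
0 0 0 1 0

After press 2 at (2,3):
0 1 0 0 0
1 1 1 0 0
0 1 0 0 0
0 0 0 0 0

After press 3 at (1,1):
0 0 0 0 0
0 0 0 0 0
0 0 0 0 0
0 0 0 0 0

Lights still on: 0

Answer: yes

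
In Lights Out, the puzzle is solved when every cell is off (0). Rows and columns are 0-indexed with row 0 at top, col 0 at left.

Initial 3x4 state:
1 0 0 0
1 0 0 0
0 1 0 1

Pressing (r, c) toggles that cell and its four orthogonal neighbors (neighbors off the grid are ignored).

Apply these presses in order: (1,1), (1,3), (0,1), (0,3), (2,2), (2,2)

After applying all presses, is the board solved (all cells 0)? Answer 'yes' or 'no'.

Answer: yes

Derivation:
After press 1 at (1,1):
1 1 0 0
0 1 1 0
0 0 0 1

After press 2 at (1,3):
1 1 0 1
0 1 0 1
0 0 0 0

After press 3 at (0,1):
0 0 1 1
0 0 0 1
0 0 0 0

After press 4 at (0,3):
0 0 0 0
0 0 0 0
0 0 0 0

After press 5 at (2,2):
0 0 0 0
0 0 1 0
0 1 1 1

After press 6 at (2,2):
0 0 0 0
0 0 0 0
0 0 0 0

Lights still on: 0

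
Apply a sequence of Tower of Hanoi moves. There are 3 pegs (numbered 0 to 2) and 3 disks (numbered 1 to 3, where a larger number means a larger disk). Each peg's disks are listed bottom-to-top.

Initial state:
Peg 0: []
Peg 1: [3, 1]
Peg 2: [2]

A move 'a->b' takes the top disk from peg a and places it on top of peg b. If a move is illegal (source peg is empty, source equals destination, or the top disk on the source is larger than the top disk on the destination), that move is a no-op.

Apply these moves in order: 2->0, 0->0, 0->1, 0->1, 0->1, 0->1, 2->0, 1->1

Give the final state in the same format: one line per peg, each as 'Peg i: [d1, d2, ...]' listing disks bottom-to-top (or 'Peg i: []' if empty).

Answer: Peg 0: [2]
Peg 1: [3, 1]
Peg 2: []

Derivation:
After move 1 (2->0):
Peg 0: [2]
Peg 1: [3, 1]
Peg 2: []

After move 2 (0->0):
Peg 0: [2]
Peg 1: [3, 1]
Peg 2: []

After move 3 (0->1):
Peg 0: [2]
Peg 1: [3, 1]
Peg 2: []

After move 4 (0->1):
Peg 0: [2]
Peg 1: [3, 1]
Peg 2: []

After move 5 (0->1):
Peg 0: [2]
Peg 1: [3, 1]
Peg 2: []

After move 6 (0->1):
Peg 0: [2]
Peg 1: [3, 1]
Peg 2: []

After move 7 (2->0):
Peg 0: [2]
Peg 1: [3, 1]
Peg 2: []

After move 8 (1->1):
Peg 0: [2]
Peg 1: [3, 1]
Peg 2: []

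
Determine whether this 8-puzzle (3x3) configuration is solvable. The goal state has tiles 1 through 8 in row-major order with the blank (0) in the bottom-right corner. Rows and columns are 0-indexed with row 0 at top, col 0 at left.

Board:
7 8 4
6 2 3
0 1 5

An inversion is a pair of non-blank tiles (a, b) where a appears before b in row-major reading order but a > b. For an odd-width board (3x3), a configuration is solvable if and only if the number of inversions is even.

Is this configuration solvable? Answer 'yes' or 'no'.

Inversions (pairs i<j in row-major order where tile[i] > tile[j] > 0): 21
21 is odd, so the puzzle is not solvable.

Answer: no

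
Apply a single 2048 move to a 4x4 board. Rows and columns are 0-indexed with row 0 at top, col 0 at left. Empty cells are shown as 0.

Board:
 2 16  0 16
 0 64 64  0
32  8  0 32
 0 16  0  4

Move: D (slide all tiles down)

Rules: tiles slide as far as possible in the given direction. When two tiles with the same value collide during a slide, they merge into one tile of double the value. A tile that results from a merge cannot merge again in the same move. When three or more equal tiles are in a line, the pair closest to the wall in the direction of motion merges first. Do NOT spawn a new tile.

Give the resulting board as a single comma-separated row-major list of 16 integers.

Answer: 0, 16, 0, 0, 0, 64, 0, 16, 2, 8, 0, 32, 32, 16, 64, 4

Derivation:
Slide down:
col 0: [2, 0, 32, 0] -> [0, 0, 2, 32]
col 1: [16, 64, 8, 16] -> [16, 64, 8, 16]
col 2: [0, 64, 0, 0] -> [0, 0, 0, 64]
col 3: [16, 0, 32, 4] -> [0, 16, 32, 4]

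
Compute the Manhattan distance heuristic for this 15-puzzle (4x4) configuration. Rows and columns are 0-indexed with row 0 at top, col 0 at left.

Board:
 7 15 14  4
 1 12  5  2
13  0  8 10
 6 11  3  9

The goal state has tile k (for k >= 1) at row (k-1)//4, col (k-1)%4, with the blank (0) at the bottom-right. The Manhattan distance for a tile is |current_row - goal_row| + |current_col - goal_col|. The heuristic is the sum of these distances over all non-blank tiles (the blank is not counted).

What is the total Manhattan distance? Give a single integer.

Answer: 37

Derivation:
Tile 7: at (0,0), goal (1,2), distance |0-1|+|0-2| = 3
Tile 15: at (0,1), goal (3,2), distance |0-3|+|1-2| = 4
Tile 14: at (0,2), goal (3,1), distance |0-3|+|2-1| = 4
Tile 4: at (0,3), goal (0,3), distance |0-0|+|3-3| = 0
Tile 1: at (1,0), goal (0,0), distance |1-0|+|0-0| = 1
Tile 12: at (1,1), goal (2,3), distance |1-2|+|1-3| = 3
Tile 5: at (1,2), goal (1,0), distance |1-1|+|2-0| = 2
Tile 2: at (1,3), goal (0,1), distance |1-0|+|3-1| = 3
Tile 13: at (2,0), goal (3,0), distance |2-3|+|0-0| = 1
Tile 8: at (2,2), goal (1,3), distance |2-1|+|2-3| = 2
Tile 10: at (2,3), goal (2,1), distance |2-2|+|3-1| = 2
Tile 6: at (3,0), goal (1,1), distance |3-1|+|0-1| = 3
Tile 11: at (3,1), goal (2,2), distance |3-2|+|1-2| = 2
Tile 3: at (3,2), goal (0,2), distance |3-0|+|2-2| = 3
Tile 9: at (3,3), goal (2,0), distance |3-2|+|3-0| = 4
Sum: 3 + 4 + 4 + 0 + 1 + 3 + 2 + 3 + 1 + 2 + 2 + 3 + 2 + 3 + 4 = 37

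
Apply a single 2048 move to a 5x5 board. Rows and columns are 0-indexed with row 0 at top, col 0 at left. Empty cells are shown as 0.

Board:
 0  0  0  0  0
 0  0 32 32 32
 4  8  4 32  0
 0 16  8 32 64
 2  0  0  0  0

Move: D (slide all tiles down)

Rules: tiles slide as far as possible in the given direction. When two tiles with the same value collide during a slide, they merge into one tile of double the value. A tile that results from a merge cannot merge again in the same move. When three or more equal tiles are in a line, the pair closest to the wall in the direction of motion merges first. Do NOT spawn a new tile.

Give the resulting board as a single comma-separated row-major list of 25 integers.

Answer: 0, 0, 0, 0, 0, 0, 0, 0, 0, 0, 0, 0, 32, 0, 0, 4, 8, 4, 32, 32, 2, 16, 8, 64, 64

Derivation:
Slide down:
col 0: [0, 0, 4, 0, 2] -> [0, 0, 0, 4, 2]
col 1: [0, 0, 8, 16, 0] -> [0, 0, 0, 8, 16]
col 2: [0, 32, 4, 8, 0] -> [0, 0, 32, 4, 8]
col 3: [0, 32, 32, 32, 0] -> [0, 0, 0, 32, 64]
col 4: [0, 32, 0, 64, 0] -> [0, 0, 0, 32, 64]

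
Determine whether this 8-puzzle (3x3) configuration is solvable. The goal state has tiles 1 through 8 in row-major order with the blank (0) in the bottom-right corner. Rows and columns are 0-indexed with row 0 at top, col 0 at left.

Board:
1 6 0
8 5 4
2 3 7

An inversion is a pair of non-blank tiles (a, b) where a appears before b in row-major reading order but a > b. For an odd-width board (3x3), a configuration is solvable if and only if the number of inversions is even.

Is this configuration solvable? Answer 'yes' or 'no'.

Answer: yes

Derivation:
Inversions (pairs i<j in row-major order where tile[i] > tile[j] > 0): 14
14 is even, so the puzzle is solvable.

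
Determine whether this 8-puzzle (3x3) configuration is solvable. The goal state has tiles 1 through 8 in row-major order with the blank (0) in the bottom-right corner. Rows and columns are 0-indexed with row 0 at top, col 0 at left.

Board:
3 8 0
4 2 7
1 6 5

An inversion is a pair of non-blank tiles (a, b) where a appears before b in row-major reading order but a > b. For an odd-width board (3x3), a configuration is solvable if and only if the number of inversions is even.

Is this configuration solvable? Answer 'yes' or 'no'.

Answer: no

Derivation:
Inversions (pairs i<j in row-major order where tile[i] > tile[j] > 0): 15
15 is odd, so the puzzle is not solvable.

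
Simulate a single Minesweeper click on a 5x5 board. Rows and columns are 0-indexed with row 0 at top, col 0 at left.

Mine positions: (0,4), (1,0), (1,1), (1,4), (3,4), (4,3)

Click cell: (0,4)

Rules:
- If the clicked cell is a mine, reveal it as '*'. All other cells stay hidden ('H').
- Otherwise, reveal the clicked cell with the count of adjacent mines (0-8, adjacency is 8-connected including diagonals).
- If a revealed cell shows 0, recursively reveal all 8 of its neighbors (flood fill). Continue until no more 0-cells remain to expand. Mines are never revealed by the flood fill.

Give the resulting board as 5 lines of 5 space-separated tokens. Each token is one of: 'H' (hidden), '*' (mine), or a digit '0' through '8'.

H H H H *
H H H H H
H H H H H
H H H H H
H H H H H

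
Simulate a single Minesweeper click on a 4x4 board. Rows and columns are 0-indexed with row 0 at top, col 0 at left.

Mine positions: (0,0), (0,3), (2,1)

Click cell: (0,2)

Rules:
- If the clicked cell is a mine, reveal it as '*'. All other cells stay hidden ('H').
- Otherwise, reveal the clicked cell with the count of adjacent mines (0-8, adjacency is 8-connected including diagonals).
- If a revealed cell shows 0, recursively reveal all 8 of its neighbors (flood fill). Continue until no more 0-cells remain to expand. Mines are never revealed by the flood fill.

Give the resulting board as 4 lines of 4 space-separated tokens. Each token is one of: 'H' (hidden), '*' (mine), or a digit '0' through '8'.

H H 1 H
H H H H
H H H H
H H H H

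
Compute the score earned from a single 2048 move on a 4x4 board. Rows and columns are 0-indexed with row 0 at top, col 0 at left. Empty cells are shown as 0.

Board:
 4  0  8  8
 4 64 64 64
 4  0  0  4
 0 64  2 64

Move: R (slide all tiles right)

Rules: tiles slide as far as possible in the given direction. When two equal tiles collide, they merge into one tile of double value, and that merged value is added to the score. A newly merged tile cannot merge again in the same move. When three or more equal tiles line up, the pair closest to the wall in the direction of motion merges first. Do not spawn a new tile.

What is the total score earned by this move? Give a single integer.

Slide right:
row 0: [4, 0, 8, 8] -> [0, 0, 4, 16]  score +16 (running 16)
row 1: [4, 64, 64, 64] -> [0, 4, 64, 128]  score +128 (running 144)
row 2: [4, 0, 0, 4] -> [0, 0, 0, 8]  score +8 (running 152)
row 3: [0, 64, 2, 64] -> [0, 64, 2, 64]  score +0 (running 152)
Board after move:
  0   0   4  16
  0   4  64 128
  0   0   0   8
  0  64   2  64

Answer: 152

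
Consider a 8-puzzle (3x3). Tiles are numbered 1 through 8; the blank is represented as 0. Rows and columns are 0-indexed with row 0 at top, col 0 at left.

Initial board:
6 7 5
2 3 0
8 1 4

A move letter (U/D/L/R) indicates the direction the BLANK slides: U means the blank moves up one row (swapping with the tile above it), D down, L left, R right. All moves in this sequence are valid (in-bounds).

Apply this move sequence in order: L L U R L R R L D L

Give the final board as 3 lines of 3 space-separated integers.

After move 1 (L):
6 7 5
2 0 3
8 1 4

After move 2 (L):
6 7 5
0 2 3
8 1 4

After move 3 (U):
0 7 5
6 2 3
8 1 4

After move 4 (R):
7 0 5
6 2 3
8 1 4

After move 5 (L):
0 7 5
6 2 3
8 1 4

After move 6 (R):
7 0 5
6 2 3
8 1 4

After move 7 (R):
7 5 0
6 2 3
8 1 4

After move 8 (L):
7 0 5
6 2 3
8 1 4

After move 9 (D):
7 2 5
6 0 3
8 1 4

After move 10 (L):
7 2 5
0 6 3
8 1 4

Answer: 7 2 5
0 6 3
8 1 4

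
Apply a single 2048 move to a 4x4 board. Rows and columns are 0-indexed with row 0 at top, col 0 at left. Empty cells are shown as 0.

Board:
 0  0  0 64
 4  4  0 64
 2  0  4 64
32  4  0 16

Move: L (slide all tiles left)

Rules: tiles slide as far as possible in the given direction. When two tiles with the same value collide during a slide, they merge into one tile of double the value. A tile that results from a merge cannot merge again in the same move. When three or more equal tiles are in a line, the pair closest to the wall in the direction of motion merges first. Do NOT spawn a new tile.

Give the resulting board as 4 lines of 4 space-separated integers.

Slide left:
row 0: [0, 0, 0, 64] -> [64, 0, 0, 0]
row 1: [4, 4, 0, 64] -> [8, 64, 0, 0]
row 2: [2, 0, 4, 64] -> [2, 4, 64, 0]
row 3: [32, 4, 0, 16] -> [32, 4, 16, 0]

Answer: 64  0  0  0
 8 64  0  0
 2  4 64  0
32  4 16  0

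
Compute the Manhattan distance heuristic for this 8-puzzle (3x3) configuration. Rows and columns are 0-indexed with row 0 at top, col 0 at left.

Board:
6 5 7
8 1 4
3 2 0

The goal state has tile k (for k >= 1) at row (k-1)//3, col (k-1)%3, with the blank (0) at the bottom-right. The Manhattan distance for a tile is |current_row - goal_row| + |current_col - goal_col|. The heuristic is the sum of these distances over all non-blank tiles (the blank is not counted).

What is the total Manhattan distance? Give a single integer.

Tile 6: at (0,0), goal (1,2), distance |0-1|+|0-2| = 3
Tile 5: at (0,1), goal (1,1), distance |0-1|+|1-1| = 1
Tile 7: at (0,2), goal (2,0), distance |0-2|+|2-0| = 4
Tile 8: at (1,0), goal (2,1), distance |1-2|+|0-1| = 2
Tile 1: at (1,1), goal (0,0), distance |1-0|+|1-0| = 2
Tile 4: at (1,2), goal (1,0), distance |1-1|+|2-0| = 2
Tile 3: at (2,0), goal (0,2), distance |2-0|+|0-2| = 4
Tile 2: at (2,1), goal (0,1), distance |2-0|+|1-1| = 2
Sum: 3 + 1 + 4 + 2 + 2 + 2 + 4 + 2 = 20

Answer: 20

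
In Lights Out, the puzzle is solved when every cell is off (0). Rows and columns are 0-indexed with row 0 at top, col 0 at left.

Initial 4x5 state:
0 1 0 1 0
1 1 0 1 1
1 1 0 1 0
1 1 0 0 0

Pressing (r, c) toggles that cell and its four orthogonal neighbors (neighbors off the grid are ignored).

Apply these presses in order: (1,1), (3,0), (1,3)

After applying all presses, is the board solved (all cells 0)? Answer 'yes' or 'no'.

Answer: yes

Derivation:
After press 1 at (1,1):
0 0 0 1 0
0 0 1 1 1
1 0 0 1 0
1 1 0 0 0

After press 2 at (3,0):
0 0 0 1 0
0 0 1 1 1
0 0 0 1 0
0 0 0 0 0

After press 3 at (1,3):
0 0 0 0 0
0 0 0 0 0
0 0 0 0 0
0 0 0 0 0

Lights still on: 0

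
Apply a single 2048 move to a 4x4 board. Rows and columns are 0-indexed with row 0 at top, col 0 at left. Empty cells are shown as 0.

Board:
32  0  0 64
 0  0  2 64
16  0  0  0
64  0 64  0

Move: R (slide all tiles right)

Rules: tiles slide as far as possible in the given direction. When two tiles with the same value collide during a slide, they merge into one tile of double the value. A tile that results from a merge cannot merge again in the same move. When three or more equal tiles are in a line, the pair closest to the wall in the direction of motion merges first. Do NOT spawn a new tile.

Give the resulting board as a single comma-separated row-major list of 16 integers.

Slide right:
row 0: [32, 0, 0, 64] -> [0, 0, 32, 64]
row 1: [0, 0, 2, 64] -> [0, 0, 2, 64]
row 2: [16, 0, 0, 0] -> [0, 0, 0, 16]
row 3: [64, 0, 64, 0] -> [0, 0, 0, 128]

Answer: 0, 0, 32, 64, 0, 0, 2, 64, 0, 0, 0, 16, 0, 0, 0, 128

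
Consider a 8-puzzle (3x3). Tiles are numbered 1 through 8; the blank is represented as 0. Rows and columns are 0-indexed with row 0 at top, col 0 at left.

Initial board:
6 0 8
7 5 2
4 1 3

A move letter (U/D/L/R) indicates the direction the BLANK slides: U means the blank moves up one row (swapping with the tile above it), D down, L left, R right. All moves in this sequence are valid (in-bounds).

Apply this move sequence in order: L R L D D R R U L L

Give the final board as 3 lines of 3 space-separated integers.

After move 1 (L):
0 6 8
7 5 2
4 1 3

After move 2 (R):
6 0 8
7 5 2
4 1 3

After move 3 (L):
0 6 8
7 5 2
4 1 3

After move 4 (D):
7 6 8
0 5 2
4 1 3

After move 5 (D):
7 6 8
4 5 2
0 1 3

After move 6 (R):
7 6 8
4 5 2
1 0 3

After move 7 (R):
7 6 8
4 5 2
1 3 0

After move 8 (U):
7 6 8
4 5 0
1 3 2

After move 9 (L):
7 6 8
4 0 5
1 3 2

After move 10 (L):
7 6 8
0 4 5
1 3 2

Answer: 7 6 8
0 4 5
1 3 2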